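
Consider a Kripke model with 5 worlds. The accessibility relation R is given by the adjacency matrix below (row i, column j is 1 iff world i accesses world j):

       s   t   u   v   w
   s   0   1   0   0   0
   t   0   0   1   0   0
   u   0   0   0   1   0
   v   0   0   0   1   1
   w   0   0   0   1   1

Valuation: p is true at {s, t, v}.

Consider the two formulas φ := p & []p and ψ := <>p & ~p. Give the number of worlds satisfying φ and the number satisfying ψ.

1 and 2

For p & []p:
s: p is T, []p is T. ✓
t: p is T, []p is F. ✗
u: p is F, []p is T. ✗
v: p is T, []p is F. ✗
w: p is F, []p is F. ✗
— 1 world.
For <>p & ~p:
s: <>p is T, ~p is F. ✗
t: <>p is F, ~p is F. ✗
u: <>p is T, ~p is T. ✓
v: <>p is T, ~p is F. ✗
w: <>p is T, ~p is T. ✓
— 2 worlds.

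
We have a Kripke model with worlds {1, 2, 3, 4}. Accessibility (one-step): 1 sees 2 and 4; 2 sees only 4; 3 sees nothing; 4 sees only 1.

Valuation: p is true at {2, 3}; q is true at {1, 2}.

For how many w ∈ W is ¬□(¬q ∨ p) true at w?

1: □(¬q ∨ p) is T. ✗
2: □(¬q ∨ p) is T. ✗
3: □(¬q ∨ p) is T. ✗
4: □(¬q ∨ p) is F. ✓
Satisfying worlds: {4}.

1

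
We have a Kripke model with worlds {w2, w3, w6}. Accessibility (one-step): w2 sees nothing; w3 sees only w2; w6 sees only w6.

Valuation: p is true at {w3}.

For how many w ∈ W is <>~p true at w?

w2: no successors, so <>~p fails. ✗
w3: successors {w2}; ~p there: w2:T. ✓
w6: successors {w6}; ~p there: w6:T. ✓
Satisfying worlds: {w3, w6}.

2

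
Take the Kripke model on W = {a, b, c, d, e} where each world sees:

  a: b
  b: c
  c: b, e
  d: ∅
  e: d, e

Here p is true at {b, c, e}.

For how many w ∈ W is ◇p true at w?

a: successors {b}; p there: b:T. ✓
b: successors {c}; p there: c:T. ✓
c: successors {b, e}; p there: b:T, e:T. ✓
d: no successors, so ◇p fails. ✗
e: successors {d, e}; p there: d:F, e:T. ✓
Satisfying worlds: {a, b, c, e}.

4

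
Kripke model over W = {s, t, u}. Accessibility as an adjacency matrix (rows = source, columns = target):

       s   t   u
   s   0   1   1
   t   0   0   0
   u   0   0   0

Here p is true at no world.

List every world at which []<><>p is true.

s: successors {t, u}; <><>p there: t:F, u:F. ✗
t: no successors, so []<><>p holds vacuously. ✓
u: no successors, so []<><>p holds vacuously. ✓

{t, u}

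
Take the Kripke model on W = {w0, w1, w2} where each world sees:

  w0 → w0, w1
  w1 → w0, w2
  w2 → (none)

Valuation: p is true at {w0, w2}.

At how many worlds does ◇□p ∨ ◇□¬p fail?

w0: ◇□p is T, ◇□¬p is F. ✓
w1: ◇□p is T, ◇□¬p is T. ✓
w2: ◇□p is F, ◇□¬p is F. ✗
Satisfying worlds: {w0, w1}.
So ◇□p ∨ ◇□¬p fails at the other 1 world.

1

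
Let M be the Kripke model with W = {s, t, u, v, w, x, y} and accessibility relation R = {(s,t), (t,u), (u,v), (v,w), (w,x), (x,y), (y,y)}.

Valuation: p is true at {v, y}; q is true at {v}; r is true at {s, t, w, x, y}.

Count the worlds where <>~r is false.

s: successors {t}; ~r there: t:F. ✗
t: successors {u}; ~r there: u:T. ✓
u: successors {v}; ~r there: v:T. ✓
v: successors {w}; ~r there: w:F. ✗
w: successors {x}; ~r there: x:F. ✗
x: successors {y}; ~r there: y:F. ✗
y: successors {y}; ~r there: y:F. ✗
Satisfying worlds: {t, u}.
So <>~r fails at the other 5 worlds.

5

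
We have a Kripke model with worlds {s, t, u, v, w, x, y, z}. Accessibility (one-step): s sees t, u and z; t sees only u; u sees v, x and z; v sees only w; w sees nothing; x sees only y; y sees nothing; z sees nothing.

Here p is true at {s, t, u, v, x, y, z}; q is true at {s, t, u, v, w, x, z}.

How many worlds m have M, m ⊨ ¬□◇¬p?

5

s: □◇¬p is F. ✓
t: □◇¬p is F. ✓
u: □◇¬p is F. ✓
v: □◇¬p is F. ✓
w: □◇¬p is T. ✗
x: □◇¬p is F. ✓
y: □◇¬p is T. ✗
z: □◇¬p is T. ✗
Satisfying worlds: {s, t, u, v, x}.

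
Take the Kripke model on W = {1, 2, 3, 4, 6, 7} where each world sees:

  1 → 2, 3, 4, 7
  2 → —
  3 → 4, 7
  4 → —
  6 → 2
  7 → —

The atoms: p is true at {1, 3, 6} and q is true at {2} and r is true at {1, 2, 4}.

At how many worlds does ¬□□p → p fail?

1: ¬□□p is T, p is T. ✓
2: ¬□□p is F, p is F. ✓
3: ¬□□p is F, p is T. ✓
4: ¬□□p is F, p is F. ✓
6: ¬□□p is F, p is T. ✓
7: ¬□□p is F, p is F. ✓
Satisfying worlds: {1, 2, 3, 4, 6, 7}.
So ¬□□p → p fails at the other 0 worlds.

0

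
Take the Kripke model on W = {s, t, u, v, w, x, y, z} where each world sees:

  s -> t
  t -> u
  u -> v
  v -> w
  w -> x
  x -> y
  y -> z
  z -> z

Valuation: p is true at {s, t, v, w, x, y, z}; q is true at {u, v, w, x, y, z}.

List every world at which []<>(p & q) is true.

s: successors {t}; <>(p & q) there: t:F. ✗
t: successors {u}; <>(p & q) there: u:T. ✓
u: successors {v}; <>(p & q) there: v:T. ✓
v: successors {w}; <>(p & q) there: w:T. ✓
w: successors {x}; <>(p & q) there: x:T. ✓
x: successors {y}; <>(p & q) there: y:T. ✓
y: successors {z}; <>(p & q) there: z:T. ✓
z: successors {z}; <>(p & q) there: z:T. ✓

{t, u, v, w, x, y, z}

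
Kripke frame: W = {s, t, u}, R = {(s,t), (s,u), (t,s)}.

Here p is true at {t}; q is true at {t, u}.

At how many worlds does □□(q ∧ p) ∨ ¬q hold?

2

s: □□(q ∧ p) is F, ¬q is T. ✓
t: □□(q ∧ p) is F, ¬q is F. ✗
u: □□(q ∧ p) is T, ¬q is F. ✓
Satisfying worlds: {s, u}.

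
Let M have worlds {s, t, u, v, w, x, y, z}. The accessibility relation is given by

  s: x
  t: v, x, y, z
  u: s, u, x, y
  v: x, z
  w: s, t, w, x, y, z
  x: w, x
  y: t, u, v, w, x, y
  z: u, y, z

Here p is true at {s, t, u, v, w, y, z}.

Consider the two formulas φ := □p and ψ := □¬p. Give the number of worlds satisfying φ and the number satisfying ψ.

1 and 1

For □p:
s: successors {x}; p there: x:F. ✗
t: successors {v, x, y, z}; p there: v:T, x:F, y:T, z:T. ✗
u: successors {s, u, x, y}; p there: s:T, u:T, x:F, y:T. ✗
v: successors {x, z}; p there: x:F, z:T. ✗
w: successors {s, t, w, x, y, z}; p there: s:T, t:T, w:T, x:F, y:T, z:T. ✗
x: successors {w, x}; p there: w:T, x:F. ✗
y: successors {t, u, v, w, x, y}; p there: t:T, u:T, v:T, w:T, x:F, y:T. ✗
z: successors {u, y, z}; p there: u:T, y:T, z:T. ✓
— 1 world.
For □¬p:
s: successors {x}; ¬p there: x:T. ✓
t: successors {v, x, y, z}; ¬p there: v:F, x:T, y:F, z:F. ✗
u: successors {s, u, x, y}; ¬p there: s:F, u:F, x:T, y:F. ✗
v: successors {x, z}; ¬p there: x:T, z:F. ✗
w: successors {s, t, w, x, y, z}; ¬p there: s:F, t:F, w:F, x:T, y:F, z:F. ✗
x: successors {w, x}; ¬p there: w:F, x:T. ✗
y: successors {t, u, v, w, x, y}; ¬p there: t:F, u:F, v:F, w:F, x:T, y:F. ✗
z: successors {u, y, z}; ¬p there: u:F, y:F, z:F. ✗
— 1 world.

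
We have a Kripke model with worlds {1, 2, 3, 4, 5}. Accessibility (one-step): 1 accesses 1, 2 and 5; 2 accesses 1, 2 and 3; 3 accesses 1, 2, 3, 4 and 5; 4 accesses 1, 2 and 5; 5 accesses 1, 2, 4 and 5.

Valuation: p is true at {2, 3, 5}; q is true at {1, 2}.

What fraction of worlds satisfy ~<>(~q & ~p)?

3/5

1: <>(~q & ~p) is F. ✓
2: <>(~q & ~p) is F. ✓
3: <>(~q & ~p) is T. ✗
4: <>(~q & ~p) is F. ✓
5: <>(~q & ~p) is T. ✗
That's 3 of 5 worlds, so 3/5.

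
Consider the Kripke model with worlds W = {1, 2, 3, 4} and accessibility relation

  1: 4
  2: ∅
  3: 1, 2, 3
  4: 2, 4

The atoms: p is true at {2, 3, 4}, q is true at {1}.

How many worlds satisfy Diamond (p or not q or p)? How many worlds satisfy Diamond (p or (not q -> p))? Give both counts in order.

3 and 3

For Diamond (p or not q or p):
1: successors {4}; p or not q or p there: 4:T. ✓
2: no successors, so Diamond (p or not q or p) fails. ✗
3: successors {1, 2, 3}; p or not q or p there: 1:F, 2:T, 3:T. ✓
4: successors {2, 4}; p or not q or p there: 2:T, 4:T. ✓
— 3 worlds.
For Diamond (p or (not q -> p)):
1: successors {4}; p or (not q -> p) there: 4:T. ✓
2: no successors, so Diamond (p or (not q -> p)) fails. ✗
3: successors {1, 2, 3}; p or (not q -> p) there: 1:T, 2:T, 3:T. ✓
4: successors {2, 4}; p or (not q -> p) there: 2:T, 4:T. ✓
— 3 worlds.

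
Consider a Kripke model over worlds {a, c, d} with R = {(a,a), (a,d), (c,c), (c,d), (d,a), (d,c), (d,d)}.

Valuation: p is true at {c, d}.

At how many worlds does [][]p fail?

3

a: successors {a, d}; []p there: a:F, d:F. ✗
c: successors {c, d}; []p there: c:T, d:F. ✗
d: successors {a, c, d}; []p there: a:F, c:T, d:F. ✗
Satisfying worlds: ∅.
So [][]p fails at the other 3 worlds.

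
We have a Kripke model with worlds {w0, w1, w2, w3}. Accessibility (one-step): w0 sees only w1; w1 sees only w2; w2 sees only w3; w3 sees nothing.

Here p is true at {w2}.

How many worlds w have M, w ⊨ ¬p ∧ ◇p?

1

w0: ¬p is T, ◇p is F. ✗
w1: ¬p is T, ◇p is T. ✓
w2: ¬p is F, ◇p is F. ✗
w3: ¬p is T, ◇p is F. ✗
Satisfying worlds: {w1}.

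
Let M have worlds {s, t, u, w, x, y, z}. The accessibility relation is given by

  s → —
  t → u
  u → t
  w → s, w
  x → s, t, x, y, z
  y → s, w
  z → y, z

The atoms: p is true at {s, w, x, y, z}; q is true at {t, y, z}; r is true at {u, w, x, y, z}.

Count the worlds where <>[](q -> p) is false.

2

s: no successors, so <>[](q -> p) fails. ✗
t: successors {u}; [](q -> p) there: u:F. ✗
u: successors {t}; [](q -> p) there: t:T. ✓
w: successors {s, w}; [](q -> p) there: s:T, w:T. ✓
x: successors {s, t, x, y, z}; [](q -> p) there: s:T, t:T, x:F, y:T, z:T. ✓
y: successors {s, w}; [](q -> p) there: s:T, w:T. ✓
z: successors {y, z}; [](q -> p) there: y:T, z:T. ✓
Satisfying worlds: {u, w, x, y, z}.
So <>[](q -> p) fails at the other 2 worlds.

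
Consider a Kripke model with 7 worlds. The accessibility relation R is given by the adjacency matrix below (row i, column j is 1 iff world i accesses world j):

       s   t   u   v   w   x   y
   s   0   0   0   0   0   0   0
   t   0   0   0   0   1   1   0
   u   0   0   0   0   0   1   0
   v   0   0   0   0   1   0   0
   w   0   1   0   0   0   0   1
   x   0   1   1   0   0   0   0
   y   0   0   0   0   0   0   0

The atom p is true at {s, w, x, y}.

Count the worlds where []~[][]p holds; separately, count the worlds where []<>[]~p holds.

3 and 4

For []~[][]p:
s: no successors, so []~[][]p holds vacuously. ✓
t: successors {w, x}; ~[][]p there: w:F, x:F. ✗
u: successors {x}; ~[][]p there: x:F. ✗
v: successors {w}; ~[][]p there: w:F. ✗
w: successors {t, y}; ~[][]p there: t:T, y:F. ✗
x: successors {t, u}; ~[][]p there: t:T, u:T. ✓
y: no successors, so []~[][]p holds vacuously. ✓
— 3 worlds.
For []<>[]~p:
s: no successors, so []<>[]~p holds vacuously. ✓
t: successors {w, x}; <>[]~p there: w:T, x:F. ✗
u: successors {x}; <>[]~p there: x:F. ✗
v: successors {w}; <>[]~p there: w:T. ✓
w: successors {t, y}; <>[]~p there: t:T, y:F. ✗
x: successors {t, u}; <>[]~p there: t:T, u:T. ✓
y: no successors, so []<>[]~p holds vacuously. ✓
— 4 worlds.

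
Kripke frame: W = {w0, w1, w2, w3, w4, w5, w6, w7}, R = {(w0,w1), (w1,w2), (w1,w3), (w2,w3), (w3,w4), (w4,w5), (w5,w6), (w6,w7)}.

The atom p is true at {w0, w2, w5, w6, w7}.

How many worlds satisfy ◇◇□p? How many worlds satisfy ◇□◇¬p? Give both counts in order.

For ◇◇□p:
w0: successors {w1}; ◇□p there: w1:F. ✗
w1: successors {w2, w3}; ◇□p there: w2:F, w3:T. ✓
w2: successors {w3}; ◇□p there: w3:T. ✓
w3: successors {w4}; ◇□p there: w4:T. ✓
w4: successors {w5}; ◇□p there: w5:T. ✓
w5: successors {w6}; ◇□p there: w6:T. ✓
w6: successors {w7}; ◇□p there: w7:F. ✗
w7: no successors, so ◇◇□p fails. ✗
— 5 worlds.
For ◇□◇¬p:
w0: successors {w1}; □◇¬p there: w1:T. ✓
w1: successors {w2, w3}; □◇¬p there: w2:T, w3:F. ✓
w2: successors {w3}; □◇¬p there: w3:F. ✗
w3: successors {w4}; □◇¬p there: w4:F. ✗
w4: successors {w5}; □◇¬p there: w5:F. ✗
w5: successors {w6}; □◇¬p there: w6:F. ✗
w6: successors {w7}; □◇¬p there: w7:T. ✓
w7: no successors, so ◇□◇¬p fails. ✗
— 3 worlds.

5 and 3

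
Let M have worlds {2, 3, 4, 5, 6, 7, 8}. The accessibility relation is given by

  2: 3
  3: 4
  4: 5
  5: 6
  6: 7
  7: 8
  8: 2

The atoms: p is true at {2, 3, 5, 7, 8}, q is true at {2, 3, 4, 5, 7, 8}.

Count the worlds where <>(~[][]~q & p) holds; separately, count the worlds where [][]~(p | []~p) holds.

For <>(~[][]~q & p):
2: successors {3}; ~[][]~q & p there: 3:T. ✓
3: successors {4}; ~[][]~q & p there: 4:F. ✗
4: successors {5}; ~[][]~q & p there: 5:T. ✓
5: successors {6}; ~[][]~q & p there: 6:F. ✗
6: successors {7}; ~[][]~q & p there: 7:T. ✓
7: successors {8}; ~[][]~q & p there: 8:T. ✓
8: successors {2}; ~[][]~q & p there: 2:T. ✓
— 5 worlds.
For [][]~(p | []~p):
2: successors {3}; []~(p | []~p) there: 3:T. ✓
3: successors {4}; []~(p | []~p) there: 4:F. ✗
4: successors {5}; []~(p | []~p) there: 5:T. ✓
5: successors {6}; []~(p | []~p) there: 6:F. ✗
6: successors {7}; []~(p | []~p) there: 7:F. ✗
7: successors {8}; []~(p | []~p) there: 8:F. ✗
8: successors {2}; []~(p | []~p) there: 2:F. ✗
— 2 worlds.

5 and 2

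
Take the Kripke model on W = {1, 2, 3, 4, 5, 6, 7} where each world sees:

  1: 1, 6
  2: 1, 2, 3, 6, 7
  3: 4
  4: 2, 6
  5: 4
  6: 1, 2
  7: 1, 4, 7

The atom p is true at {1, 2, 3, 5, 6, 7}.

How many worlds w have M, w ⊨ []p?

1: successors {1, 6}; p there: 1:T, 6:T. ✓
2: successors {1, 2, 3, 6, 7}; p there: 1:T, 2:T, 3:T, 6:T, 7:T. ✓
3: successors {4}; p there: 4:F. ✗
4: successors {2, 6}; p there: 2:T, 6:T. ✓
5: successors {4}; p there: 4:F. ✗
6: successors {1, 2}; p there: 1:T, 2:T. ✓
7: successors {1, 4, 7}; p there: 1:T, 4:F, 7:T. ✗
Satisfying worlds: {1, 2, 4, 6}.

4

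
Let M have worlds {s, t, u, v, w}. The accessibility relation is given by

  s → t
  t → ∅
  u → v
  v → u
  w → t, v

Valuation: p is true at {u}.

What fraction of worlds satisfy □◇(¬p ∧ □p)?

2/5

s: successors {t}; ◇(¬p ∧ □p) there: t:F. ✗
t: no successors, so □◇(¬p ∧ □p) holds vacuously. ✓
u: successors {v}; ◇(¬p ∧ □p) there: v:F. ✗
v: successors {u}; ◇(¬p ∧ □p) there: u:T. ✓
w: successors {t, v}; ◇(¬p ∧ □p) there: t:F, v:F. ✗
That's 2 of 5 worlds, so 2/5.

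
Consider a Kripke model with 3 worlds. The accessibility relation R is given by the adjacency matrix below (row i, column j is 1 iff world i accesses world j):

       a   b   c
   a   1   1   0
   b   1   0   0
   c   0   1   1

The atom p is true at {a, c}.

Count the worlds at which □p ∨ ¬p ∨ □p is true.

a: □p is F, ¬p ∨ □p is F. ✗
b: □p is T, ¬p ∨ □p is T. ✓
c: □p is F, ¬p ∨ □p is F. ✗
Satisfying worlds: {b}.

1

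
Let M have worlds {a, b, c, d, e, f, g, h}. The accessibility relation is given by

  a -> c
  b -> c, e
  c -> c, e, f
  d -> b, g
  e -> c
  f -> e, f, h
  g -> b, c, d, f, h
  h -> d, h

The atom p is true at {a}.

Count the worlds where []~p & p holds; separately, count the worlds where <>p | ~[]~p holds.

1 and 0

For []~p & p:
a: []~p is T, p is T. ✓
b: []~p is T, p is F. ✗
c: []~p is T, p is F. ✗
d: []~p is T, p is F. ✗
e: []~p is T, p is F. ✗
f: []~p is T, p is F. ✗
g: []~p is T, p is F. ✗
h: []~p is T, p is F. ✗
— 1 world.
For <>p | ~[]~p:
a: <>p is F, ~[]~p is F. ✗
b: <>p is F, ~[]~p is F. ✗
c: <>p is F, ~[]~p is F. ✗
d: <>p is F, ~[]~p is F. ✗
e: <>p is F, ~[]~p is F. ✗
f: <>p is F, ~[]~p is F. ✗
g: <>p is F, ~[]~p is F. ✗
h: <>p is F, ~[]~p is F. ✗
— 0 worlds.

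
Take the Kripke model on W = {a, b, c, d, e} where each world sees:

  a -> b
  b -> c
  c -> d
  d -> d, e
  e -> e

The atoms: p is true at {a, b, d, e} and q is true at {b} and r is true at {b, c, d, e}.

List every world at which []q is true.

a: successors {b}; q there: b:T. ✓
b: successors {c}; q there: c:F. ✗
c: successors {d}; q there: d:F. ✗
d: successors {d, e}; q there: d:F, e:F. ✗
e: successors {e}; q there: e:F. ✗

{a}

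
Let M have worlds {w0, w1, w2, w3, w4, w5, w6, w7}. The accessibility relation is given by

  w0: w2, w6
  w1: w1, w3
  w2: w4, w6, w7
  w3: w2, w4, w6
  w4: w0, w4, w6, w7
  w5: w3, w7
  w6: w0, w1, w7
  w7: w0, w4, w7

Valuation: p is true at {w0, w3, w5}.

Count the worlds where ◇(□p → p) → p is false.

w0: ◇(□p → p) is T, p is T. ✓
w1: ◇(□p → p) is T, p is F. ✗
w2: ◇(□p → p) is T, p is F. ✗
w3: ◇(□p → p) is T, p is T. ✓
w4: ◇(□p → p) is T, p is F. ✗
w5: ◇(□p → p) is T, p is T. ✓
w6: ◇(□p → p) is T, p is F. ✗
w7: ◇(□p → p) is T, p is F. ✗
Satisfying worlds: {w0, w3, w5}.
So ◇(□p → p) → p fails at the other 5 worlds.

5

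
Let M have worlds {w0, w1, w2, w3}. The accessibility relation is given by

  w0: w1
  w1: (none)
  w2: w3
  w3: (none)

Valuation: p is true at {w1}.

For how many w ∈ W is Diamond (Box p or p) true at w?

w0: successors {w1}; Box p or p there: w1:T. ✓
w1: no successors, so Diamond (Box p or p) fails. ✗
w2: successors {w3}; Box p or p there: w3:T. ✓
w3: no successors, so Diamond (Box p or p) fails. ✗
Satisfying worlds: {w0, w2}.

2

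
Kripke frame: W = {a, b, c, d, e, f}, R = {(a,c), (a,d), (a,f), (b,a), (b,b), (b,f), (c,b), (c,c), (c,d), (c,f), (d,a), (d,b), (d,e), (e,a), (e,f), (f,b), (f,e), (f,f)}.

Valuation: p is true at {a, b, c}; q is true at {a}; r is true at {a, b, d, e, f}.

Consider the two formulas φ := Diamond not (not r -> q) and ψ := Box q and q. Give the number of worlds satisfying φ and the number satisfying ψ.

For Diamond not (not r -> q):
a: successors {c, d, f}; not (not r -> q) there: c:T, d:F, f:F. ✓
b: successors {a, b, f}; not (not r -> q) there: a:F, b:F, f:F. ✗
c: successors {b, c, d, f}; not (not r -> q) there: b:F, c:T, d:F, f:F. ✓
d: successors {a, b, e}; not (not r -> q) there: a:F, b:F, e:F. ✗
e: successors {a, f}; not (not r -> q) there: a:F, f:F. ✗
f: successors {b, e, f}; not (not r -> q) there: b:F, e:F, f:F. ✗
— 2 worlds.
For Box q and q:
a: Box q is F, q is T. ✗
b: Box q is F, q is F. ✗
c: Box q is F, q is F. ✗
d: Box q is F, q is F. ✗
e: Box q is F, q is F. ✗
f: Box q is F, q is F. ✗
— 0 worlds.

2 and 0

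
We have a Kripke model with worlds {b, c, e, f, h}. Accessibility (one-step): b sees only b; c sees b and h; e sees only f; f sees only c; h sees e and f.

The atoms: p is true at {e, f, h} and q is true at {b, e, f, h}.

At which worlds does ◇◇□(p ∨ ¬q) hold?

{c, f, h}

b: successors {b}; ◇□(p ∨ ¬q) there: b:F. ✗
c: successors {b, h}; ◇□(p ∨ ¬q) there: b:F, h:T. ✓
e: successors {f}; ◇□(p ∨ ¬q) there: f:F. ✗
f: successors {c}; ◇□(p ∨ ¬q) there: c:T. ✓
h: successors {e, f}; ◇□(p ∨ ¬q) there: e:T, f:F. ✓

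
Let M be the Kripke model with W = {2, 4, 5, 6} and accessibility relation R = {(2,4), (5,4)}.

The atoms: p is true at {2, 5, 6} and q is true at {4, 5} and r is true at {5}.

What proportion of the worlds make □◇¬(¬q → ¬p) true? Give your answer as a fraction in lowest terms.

1/2

2: successors {4}; ◇¬(¬q → ¬p) there: 4:F. ✗
4: no successors, so □◇¬(¬q → ¬p) holds vacuously. ✓
5: successors {4}; ◇¬(¬q → ¬p) there: 4:F. ✗
6: no successors, so □◇¬(¬q → ¬p) holds vacuously. ✓
That's 2 of 4 worlds, so 2/4 = 1/2.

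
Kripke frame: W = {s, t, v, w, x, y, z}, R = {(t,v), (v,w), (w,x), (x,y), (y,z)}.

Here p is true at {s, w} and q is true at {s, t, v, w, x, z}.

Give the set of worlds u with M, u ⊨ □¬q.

s: no successors, so □¬q holds vacuously. ✓
t: successors {v}; ¬q there: v:F. ✗
v: successors {w}; ¬q there: w:F. ✗
w: successors {x}; ¬q there: x:F. ✗
x: successors {y}; ¬q there: y:T. ✓
y: successors {z}; ¬q there: z:F. ✗
z: no successors, so □¬q holds vacuously. ✓

{s, x, z}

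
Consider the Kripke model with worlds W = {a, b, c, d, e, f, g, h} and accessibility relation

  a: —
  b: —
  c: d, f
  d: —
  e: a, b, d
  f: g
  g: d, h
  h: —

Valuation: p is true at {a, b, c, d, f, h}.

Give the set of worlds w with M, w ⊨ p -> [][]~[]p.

a: p is T, [][]~[]p is T. ✓
b: p is T, [][]~[]p is T. ✓
c: p is T, [][]~[]p is F. ✗
d: p is T, [][]~[]p is T. ✓
e: p is F, [][]~[]p is T. ✓
f: p is T, [][]~[]p is F. ✗
g: p is F, [][]~[]p is T. ✓
h: p is T, [][]~[]p is T. ✓

{a, b, d, e, g, h}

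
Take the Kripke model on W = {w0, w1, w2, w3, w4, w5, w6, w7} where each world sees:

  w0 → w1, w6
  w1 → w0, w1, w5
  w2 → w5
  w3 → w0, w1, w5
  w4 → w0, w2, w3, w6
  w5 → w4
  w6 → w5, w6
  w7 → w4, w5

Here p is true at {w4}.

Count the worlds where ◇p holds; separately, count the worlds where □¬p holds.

2 and 6

For ◇p:
w0: successors {w1, w6}; p there: w1:F, w6:F. ✗
w1: successors {w0, w1, w5}; p there: w0:F, w1:F, w5:F. ✗
w2: successors {w5}; p there: w5:F. ✗
w3: successors {w0, w1, w5}; p there: w0:F, w1:F, w5:F. ✗
w4: successors {w0, w2, w3, w6}; p there: w0:F, w2:F, w3:F, w6:F. ✗
w5: successors {w4}; p there: w4:T. ✓
w6: successors {w5, w6}; p there: w5:F, w6:F. ✗
w7: successors {w4, w5}; p there: w4:T, w5:F. ✓
— 2 worlds.
For □¬p:
w0: successors {w1, w6}; ¬p there: w1:T, w6:T. ✓
w1: successors {w0, w1, w5}; ¬p there: w0:T, w1:T, w5:T. ✓
w2: successors {w5}; ¬p there: w5:T. ✓
w3: successors {w0, w1, w5}; ¬p there: w0:T, w1:T, w5:T. ✓
w4: successors {w0, w2, w3, w6}; ¬p there: w0:T, w2:T, w3:T, w6:T. ✓
w5: successors {w4}; ¬p there: w4:F. ✗
w6: successors {w5, w6}; ¬p there: w5:T, w6:T. ✓
w7: successors {w4, w5}; ¬p there: w4:F, w5:T. ✗
— 6 worlds.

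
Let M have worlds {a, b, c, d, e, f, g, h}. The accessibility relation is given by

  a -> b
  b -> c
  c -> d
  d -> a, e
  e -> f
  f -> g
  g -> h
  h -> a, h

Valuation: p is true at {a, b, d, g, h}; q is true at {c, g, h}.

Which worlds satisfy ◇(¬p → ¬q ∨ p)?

a: successors {b}; ¬p → ¬q ∨ p there: b:T. ✓
b: successors {c}; ¬p → ¬q ∨ p there: c:F. ✗
c: successors {d}; ¬p → ¬q ∨ p there: d:T. ✓
d: successors {a, e}; ¬p → ¬q ∨ p there: a:T, e:T. ✓
e: successors {f}; ¬p → ¬q ∨ p there: f:T. ✓
f: successors {g}; ¬p → ¬q ∨ p there: g:T. ✓
g: successors {h}; ¬p → ¬q ∨ p there: h:T. ✓
h: successors {a, h}; ¬p → ¬q ∨ p there: a:T, h:T. ✓

{a, c, d, e, f, g, h}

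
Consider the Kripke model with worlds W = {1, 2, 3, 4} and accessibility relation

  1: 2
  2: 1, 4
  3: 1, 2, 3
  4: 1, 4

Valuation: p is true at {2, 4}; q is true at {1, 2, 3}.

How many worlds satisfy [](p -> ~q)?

2

1: successors {2}; p -> ~q there: 2:F. ✗
2: successors {1, 4}; p -> ~q there: 1:T, 4:T. ✓
3: successors {1, 2, 3}; p -> ~q there: 1:T, 2:F, 3:T. ✗
4: successors {1, 4}; p -> ~q there: 1:T, 4:T. ✓
Satisfying worlds: {2, 4}.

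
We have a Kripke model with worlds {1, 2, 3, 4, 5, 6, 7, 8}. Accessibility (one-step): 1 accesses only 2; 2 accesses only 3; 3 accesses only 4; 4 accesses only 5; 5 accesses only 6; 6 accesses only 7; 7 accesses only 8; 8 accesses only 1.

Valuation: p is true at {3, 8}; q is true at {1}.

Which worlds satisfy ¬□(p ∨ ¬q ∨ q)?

∅

1: □(p ∨ ¬q ∨ q) is T. ✗
2: □(p ∨ ¬q ∨ q) is T. ✗
3: □(p ∨ ¬q ∨ q) is T. ✗
4: □(p ∨ ¬q ∨ q) is T. ✗
5: □(p ∨ ¬q ∨ q) is T. ✗
6: □(p ∨ ¬q ∨ q) is T. ✗
7: □(p ∨ ¬q ∨ q) is T. ✗
8: □(p ∨ ¬q ∨ q) is T. ✗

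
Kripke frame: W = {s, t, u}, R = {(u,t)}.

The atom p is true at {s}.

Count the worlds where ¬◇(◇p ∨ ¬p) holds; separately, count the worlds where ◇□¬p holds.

2 and 1

For ¬◇(◇p ∨ ¬p):
s: ◇(◇p ∨ ¬p) is F. ✓
t: ◇(◇p ∨ ¬p) is F. ✓
u: ◇(◇p ∨ ¬p) is T. ✗
— 2 worlds.
For ◇□¬p:
s: no successors, so ◇□¬p fails. ✗
t: no successors, so ◇□¬p fails. ✗
u: successors {t}; □¬p there: t:T. ✓
— 1 world.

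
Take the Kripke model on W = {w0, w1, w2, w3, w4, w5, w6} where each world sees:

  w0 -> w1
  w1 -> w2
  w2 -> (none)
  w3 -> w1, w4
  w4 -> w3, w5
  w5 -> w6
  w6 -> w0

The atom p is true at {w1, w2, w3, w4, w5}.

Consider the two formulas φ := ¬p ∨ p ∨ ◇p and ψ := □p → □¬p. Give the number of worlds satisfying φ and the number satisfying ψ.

For ¬p ∨ p ∨ ◇p:
w0: ¬p is T, p ∨ ◇p is T. ✓
w1: ¬p is F, p ∨ ◇p is T. ✓
w2: ¬p is F, p ∨ ◇p is T. ✓
w3: ¬p is F, p ∨ ◇p is T. ✓
w4: ¬p is F, p ∨ ◇p is T. ✓
w5: ¬p is F, p ∨ ◇p is T. ✓
w6: ¬p is T, p ∨ ◇p is F. ✓
— 7 worlds.
For □p → □¬p:
w0: □p is T, □¬p is F. ✗
w1: □p is T, □¬p is F. ✗
w2: □p is T, □¬p is T. ✓
w3: □p is T, □¬p is F. ✗
w4: □p is T, □¬p is F. ✗
w5: □p is F, □¬p is T. ✓
w6: □p is F, □¬p is T. ✓
— 3 worlds.

7 and 3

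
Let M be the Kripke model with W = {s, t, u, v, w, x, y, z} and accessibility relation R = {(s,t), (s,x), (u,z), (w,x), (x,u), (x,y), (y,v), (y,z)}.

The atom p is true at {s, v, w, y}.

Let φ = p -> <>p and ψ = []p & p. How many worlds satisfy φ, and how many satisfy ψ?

For p -> <>p:
s: p is T, <>p is F. ✗
t: p is F, <>p is F. ✓
u: p is F, <>p is F. ✓
v: p is T, <>p is F. ✗
w: p is T, <>p is F. ✗
x: p is F, <>p is T. ✓
y: p is T, <>p is T. ✓
z: p is F, <>p is F. ✓
— 5 worlds.
For []p & p:
s: []p is F, p is T. ✗
t: []p is T, p is F. ✗
u: []p is F, p is F. ✗
v: []p is T, p is T. ✓
w: []p is F, p is T. ✗
x: []p is F, p is F. ✗
y: []p is F, p is T. ✗
z: []p is T, p is F. ✗
— 1 world.

5 and 1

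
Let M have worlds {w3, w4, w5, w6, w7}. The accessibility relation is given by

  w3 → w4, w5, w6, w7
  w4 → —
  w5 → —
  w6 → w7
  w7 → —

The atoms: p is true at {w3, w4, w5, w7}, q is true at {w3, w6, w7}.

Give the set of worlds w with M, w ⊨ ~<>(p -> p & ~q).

{w4, w5, w6, w7}

w3: <>(p -> p & ~q) is T. ✗
w4: <>(p -> p & ~q) is F. ✓
w5: <>(p -> p & ~q) is F. ✓
w6: <>(p -> p & ~q) is F. ✓
w7: <>(p -> p & ~q) is F. ✓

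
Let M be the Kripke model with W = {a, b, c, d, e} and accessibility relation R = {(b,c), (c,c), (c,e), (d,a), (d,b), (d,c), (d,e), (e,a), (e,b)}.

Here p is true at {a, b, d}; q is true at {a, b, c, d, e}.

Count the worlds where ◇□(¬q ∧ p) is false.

3

a: no successors, so ◇□(¬q ∧ p) fails. ✗
b: successors {c}; □(¬q ∧ p) there: c:F. ✗
c: successors {c, e}; □(¬q ∧ p) there: c:F, e:F. ✗
d: successors {a, b, c, e}; □(¬q ∧ p) there: a:T, b:F, c:F, e:F. ✓
e: successors {a, b}; □(¬q ∧ p) there: a:T, b:F. ✓
Satisfying worlds: {d, e}.
So ◇□(¬q ∧ p) fails at the other 3 worlds.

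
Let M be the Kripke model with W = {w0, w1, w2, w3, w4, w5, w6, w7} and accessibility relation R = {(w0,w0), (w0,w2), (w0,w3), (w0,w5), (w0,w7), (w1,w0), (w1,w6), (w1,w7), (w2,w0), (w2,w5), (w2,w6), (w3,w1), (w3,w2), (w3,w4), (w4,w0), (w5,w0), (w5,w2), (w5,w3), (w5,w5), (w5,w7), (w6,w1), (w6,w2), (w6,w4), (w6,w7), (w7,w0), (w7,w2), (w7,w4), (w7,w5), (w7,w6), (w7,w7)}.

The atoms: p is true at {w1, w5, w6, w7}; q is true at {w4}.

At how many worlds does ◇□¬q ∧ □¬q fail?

w0: ◇□¬q is T, □¬q is T. ✓
w1: ◇□¬q is T, □¬q is T. ✓
w2: ◇□¬q is T, □¬q is T. ✓
w3: ◇□¬q is T, □¬q is F. ✗
w4: ◇□¬q is T, □¬q is T. ✓
w5: ◇□¬q is T, □¬q is T. ✓
w6: ◇□¬q is T, □¬q is F. ✗
w7: ◇□¬q is T, □¬q is F. ✗
Satisfying worlds: {w0, w1, w2, w4, w5}.
So ◇□¬q ∧ □¬q fails at the other 3 worlds.

3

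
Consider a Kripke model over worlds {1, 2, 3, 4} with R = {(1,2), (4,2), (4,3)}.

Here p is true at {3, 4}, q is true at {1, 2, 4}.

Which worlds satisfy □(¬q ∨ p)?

1: successors {2}; ¬q ∨ p there: 2:F. ✗
2: no successors, so □(¬q ∨ p) holds vacuously. ✓
3: no successors, so □(¬q ∨ p) holds vacuously. ✓
4: successors {2, 3}; ¬q ∨ p there: 2:F, 3:T. ✗

{2, 3}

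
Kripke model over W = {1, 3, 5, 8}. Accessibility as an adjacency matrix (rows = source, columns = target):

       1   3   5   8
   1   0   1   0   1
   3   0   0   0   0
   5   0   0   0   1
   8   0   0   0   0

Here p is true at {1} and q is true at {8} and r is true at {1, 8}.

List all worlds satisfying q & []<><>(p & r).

{8}

1: q is F, []<><>(p & r) is F. ✗
3: q is F, []<><>(p & r) is T. ✗
5: q is F, []<><>(p & r) is F. ✗
8: q is T, []<><>(p & r) is T. ✓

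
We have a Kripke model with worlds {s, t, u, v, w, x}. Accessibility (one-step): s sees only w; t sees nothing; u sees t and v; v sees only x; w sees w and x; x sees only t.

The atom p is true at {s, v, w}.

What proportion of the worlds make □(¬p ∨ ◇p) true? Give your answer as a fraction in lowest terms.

5/6

s: successors {w}; ¬p ∨ ◇p there: w:T. ✓
t: no successors, so □(¬p ∨ ◇p) holds vacuously. ✓
u: successors {t, v}; ¬p ∨ ◇p there: t:T, v:F. ✗
v: successors {x}; ¬p ∨ ◇p there: x:T. ✓
w: successors {w, x}; ¬p ∨ ◇p there: w:T, x:T. ✓
x: successors {t}; ¬p ∨ ◇p there: t:T. ✓
That's 5 of 6 worlds, so 5/6.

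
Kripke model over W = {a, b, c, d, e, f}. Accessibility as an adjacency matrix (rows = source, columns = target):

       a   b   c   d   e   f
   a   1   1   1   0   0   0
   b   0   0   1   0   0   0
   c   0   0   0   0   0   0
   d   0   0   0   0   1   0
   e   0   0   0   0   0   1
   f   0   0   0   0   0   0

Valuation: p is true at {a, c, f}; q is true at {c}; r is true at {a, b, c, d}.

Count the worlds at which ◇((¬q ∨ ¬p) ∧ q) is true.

a: successors {a, b, c}; (¬q ∨ ¬p) ∧ q there: a:F, b:F, c:F. ✗
b: successors {c}; (¬q ∨ ¬p) ∧ q there: c:F. ✗
c: no successors, so ◇((¬q ∨ ¬p) ∧ q) fails. ✗
d: successors {e}; (¬q ∨ ¬p) ∧ q there: e:F. ✗
e: successors {f}; (¬q ∨ ¬p) ∧ q there: f:F. ✗
f: no successors, so ◇((¬q ∨ ¬p) ∧ q) fails. ✗
Satisfying worlds: ∅.

0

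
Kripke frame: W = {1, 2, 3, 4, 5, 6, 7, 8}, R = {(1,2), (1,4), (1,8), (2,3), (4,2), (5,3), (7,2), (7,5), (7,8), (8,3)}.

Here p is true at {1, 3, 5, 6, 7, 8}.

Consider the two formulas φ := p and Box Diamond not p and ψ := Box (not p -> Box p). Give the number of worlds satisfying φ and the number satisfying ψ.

2 and 7

For p and Box Diamond not p:
1: p is T, Box Diamond not p is F. ✗
2: p is F, Box Diamond not p is F. ✗
3: p is T, Box Diamond not p is T. ✓
4: p is F, Box Diamond not p is F. ✗
5: p is T, Box Diamond not p is F. ✗
6: p is T, Box Diamond not p is T. ✓
7: p is T, Box Diamond not p is F. ✗
8: p is T, Box Diamond not p is F. ✗
— 2 worlds.
For Box (not p -> Box p):
1: successors {2, 4, 8}; not p -> Box p there: 2:T, 4:F, 8:T. ✗
2: successors {3}; not p -> Box p there: 3:T. ✓
3: no successors, so Box (not p -> Box p) holds vacuously. ✓
4: successors {2}; not p -> Box p there: 2:T. ✓
5: successors {3}; not p -> Box p there: 3:T. ✓
6: no successors, so Box (not p -> Box p) holds vacuously. ✓
7: successors {2, 5, 8}; not p -> Box p there: 2:T, 5:T, 8:T. ✓
8: successors {3}; not p -> Box p there: 3:T. ✓
— 7 worlds.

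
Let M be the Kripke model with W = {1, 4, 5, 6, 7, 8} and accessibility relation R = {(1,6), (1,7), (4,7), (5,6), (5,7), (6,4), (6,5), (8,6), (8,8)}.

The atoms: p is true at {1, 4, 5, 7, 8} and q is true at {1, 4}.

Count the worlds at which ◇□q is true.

3

1: successors {6, 7}; □q there: 6:F, 7:T. ✓
4: successors {7}; □q there: 7:T. ✓
5: successors {6, 7}; □q there: 6:F, 7:T. ✓
6: successors {4, 5}; □q there: 4:F, 5:F. ✗
7: no successors, so ◇□q fails. ✗
8: successors {6, 8}; □q there: 6:F, 8:F. ✗
Satisfying worlds: {1, 4, 5}.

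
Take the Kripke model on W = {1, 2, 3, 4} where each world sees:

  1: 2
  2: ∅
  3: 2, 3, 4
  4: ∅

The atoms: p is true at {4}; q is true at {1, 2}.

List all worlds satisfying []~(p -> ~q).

{2, 4}

1: successors {2}; ~(p -> ~q) there: 2:F. ✗
2: no successors, so []~(p -> ~q) holds vacuously. ✓
3: successors {2, 3, 4}; ~(p -> ~q) there: 2:F, 3:F, 4:F. ✗
4: no successors, so []~(p -> ~q) holds vacuously. ✓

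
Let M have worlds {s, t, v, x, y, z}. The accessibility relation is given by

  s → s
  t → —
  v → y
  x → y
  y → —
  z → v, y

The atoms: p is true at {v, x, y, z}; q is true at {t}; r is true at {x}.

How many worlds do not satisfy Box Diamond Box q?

s: successors {s}; Diamond Box q there: s:F. ✗
t: no successors, so Box Diamond Box q holds vacuously. ✓
v: successors {y}; Diamond Box q there: y:F. ✗
x: successors {y}; Diamond Box q there: y:F. ✗
y: no successors, so Box Diamond Box q holds vacuously. ✓
z: successors {v, y}; Diamond Box q there: v:T, y:F. ✗
Satisfying worlds: {t, y}.
So Box Diamond Box q fails at the other 4 worlds.

4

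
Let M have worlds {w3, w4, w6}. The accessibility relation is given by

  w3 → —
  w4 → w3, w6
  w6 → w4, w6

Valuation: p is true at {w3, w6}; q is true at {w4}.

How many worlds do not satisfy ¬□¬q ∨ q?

w3: ¬□¬q is F, q is F. ✗
w4: ¬□¬q is F, q is T. ✓
w6: ¬□¬q is T, q is F. ✓
Satisfying worlds: {w4, w6}.
So ¬□¬q ∨ q fails at the other 1 world.

1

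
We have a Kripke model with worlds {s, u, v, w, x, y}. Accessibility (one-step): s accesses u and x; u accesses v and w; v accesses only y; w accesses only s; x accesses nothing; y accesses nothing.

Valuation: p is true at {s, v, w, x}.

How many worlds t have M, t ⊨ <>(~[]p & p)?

s: successors {u, x}; ~[]p & p there: u:F, x:F. ✗
u: successors {v, w}; ~[]p & p there: v:T, w:F. ✓
v: successors {y}; ~[]p & p there: y:F. ✗
w: successors {s}; ~[]p & p there: s:T. ✓
x: no successors, so <>(~[]p & p) fails. ✗
y: no successors, so <>(~[]p & p) fails. ✗
Satisfying worlds: {u, w}.

2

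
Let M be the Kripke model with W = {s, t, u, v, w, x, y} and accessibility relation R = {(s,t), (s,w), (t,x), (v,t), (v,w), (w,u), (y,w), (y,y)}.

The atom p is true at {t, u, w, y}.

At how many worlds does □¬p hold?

3

s: successors {t, w}; ¬p there: t:F, w:F. ✗
t: successors {x}; ¬p there: x:T. ✓
u: no successors, so □¬p holds vacuously. ✓
v: successors {t, w}; ¬p there: t:F, w:F. ✗
w: successors {u}; ¬p there: u:F. ✗
x: no successors, so □¬p holds vacuously. ✓
y: successors {w, y}; ¬p there: w:F, y:F. ✗
Satisfying worlds: {t, u, x}.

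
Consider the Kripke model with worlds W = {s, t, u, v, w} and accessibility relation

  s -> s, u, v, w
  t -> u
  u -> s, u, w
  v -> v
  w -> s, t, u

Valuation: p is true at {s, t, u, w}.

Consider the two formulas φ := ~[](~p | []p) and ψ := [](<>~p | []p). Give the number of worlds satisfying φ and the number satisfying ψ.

For ~[](~p | []p):
s: [](~p | []p) is F. ✓
t: [](~p | []p) is T. ✗
u: [](~p | []p) is F. ✓
v: [](~p | []p) is T. ✗
w: [](~p | []p) is F. ✓
— 3 worlds.
For [](<>~p | []p):
s: successors {s, u, v, w}; <>~p | []p there: s:T, u:T, v:T, w:T. ✓
t: successors {u}; <>~p | []p there: u:T. ✓
u: successors {s, u, w}; <>~p | []p there: s:T, u:T, w:T. ✓
v: successors {v}; <>~p | []p there: v:T. ✓
w: successors {s, t, u}; <>~p | []p there: s:T, t:T, u:T. ✓
— 5 worlds.

3 and 5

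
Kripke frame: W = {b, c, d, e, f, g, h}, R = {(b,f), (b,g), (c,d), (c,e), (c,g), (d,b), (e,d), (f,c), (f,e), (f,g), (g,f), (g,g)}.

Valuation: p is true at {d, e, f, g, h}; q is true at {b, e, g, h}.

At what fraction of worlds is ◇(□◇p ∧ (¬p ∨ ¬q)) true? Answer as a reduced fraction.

b: successors {f, g}; □◇p ∧ (¬p ∨ ¬q) there: f:T, g:F. ✓
c: successors {d, e, g}; □◇p ∧ (¬p ∨ ¬q) there: d:T, e:F, g:F. ✓
d: successors {b}; □◇p ∧ (¬p ∨ ¬q) there: b:T. ✓
e: successors {d}; □◇p ∧ (¬p ∨ ¬q) there: d:T. ✓
f: successors {c, e, g}; □◇p ∧ (¬p ∨ ¬q) there: c:F, e:F, g:F. ✗
g: successors {f, g}; □◇p ∧ (¬p ∨ ¬q) there: f:T, g:F. ✓
h: no successors, so ◇(□◇p ∧ (¬p ∨ ¬q)) fails. ✗
That's 5 of 7 worlds, so 5/7.

5/7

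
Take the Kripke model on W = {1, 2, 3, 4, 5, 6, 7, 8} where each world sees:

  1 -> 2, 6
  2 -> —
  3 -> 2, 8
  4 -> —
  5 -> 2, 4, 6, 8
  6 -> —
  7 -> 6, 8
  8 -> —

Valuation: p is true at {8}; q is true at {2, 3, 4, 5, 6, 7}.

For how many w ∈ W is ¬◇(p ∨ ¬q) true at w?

1: ◇(p ∨ ¬q) is F. ✓
2: ◇(p ∨ ¬q) is F. ✓
3: ◇(p ∨ ¬q) is T. ✗
4: ◇(p ∨ ¬q) is F. ✓
5: ◇(p ∨ ¬q) is T. ✗
6: ◇(p ∨ ¬q) is F. ✓
7: ◇(p ∨ ¬q) is T. ✗
8: ◇(p ∨ ¬q) is F. ✓
Satisfying worlds: {1, 2, 4, 6, 8}.

5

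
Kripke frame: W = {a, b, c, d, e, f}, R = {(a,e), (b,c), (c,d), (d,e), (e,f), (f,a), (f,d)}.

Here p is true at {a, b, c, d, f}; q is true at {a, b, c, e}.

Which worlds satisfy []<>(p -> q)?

{c, e, f}

a: successors {e}; <>(p -> q) there: e:F. ✗
b: successors {c}; <>(p -> q) there: c:F. ✗
c: successors {d}; <>(p -> q) there: d:T. ✓
d: successors {e}; <>(p -> q) there: e:F. ✗
e: successors {f}; <>(p -> q) there: f:T. ✓
f: successors {a, d}; <>(p -> q) there: a:T, d:T. ✓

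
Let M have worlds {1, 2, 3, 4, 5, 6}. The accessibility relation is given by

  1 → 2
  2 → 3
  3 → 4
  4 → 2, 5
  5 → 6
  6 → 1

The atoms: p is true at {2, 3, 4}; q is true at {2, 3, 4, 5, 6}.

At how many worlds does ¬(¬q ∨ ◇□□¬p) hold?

4

1: ¬q ∨ ◇□□¬p is T. ✗
2: ¬q ∨ ◇□□¬p is F. ✓
3: ¬q ∨ ◇□□¬p is F. ✓
4: ¬q ∨ ◇□□¬p is T. ✗
5: ¬q ∨ ◇□□¬p is F. ✓
6: ¬q ∨ ◇□□¬p is F. ✓
Satisfying worlds: {2, 3, 5, 6}.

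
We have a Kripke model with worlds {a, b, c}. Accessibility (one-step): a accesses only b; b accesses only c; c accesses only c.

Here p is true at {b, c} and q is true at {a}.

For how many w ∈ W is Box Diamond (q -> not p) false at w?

a: successors {b}; Diamond (q -> not p) there: b:T. ✓
b: successors {c}; Diamond (q -> not p) there: c:T. ✓
c: successors {c}; Diamond (q -> not p) there: c:T. ✓
Satisfying worlds: {a, b, c}.
So Box Diamond (q -> not p) fails at the other 0 worlds.

0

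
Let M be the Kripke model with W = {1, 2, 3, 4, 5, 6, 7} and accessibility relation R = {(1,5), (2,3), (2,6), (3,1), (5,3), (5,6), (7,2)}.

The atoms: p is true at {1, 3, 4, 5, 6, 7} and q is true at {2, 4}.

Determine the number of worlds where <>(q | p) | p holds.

7

1: <>(q | p) is T, p is T. ✓
2: <>(q | p) is T, p is F. ✓
3: <>(q | p) is T, p is T. ✓
4: <>(q | p) is F, p is T. ✓
5: <>(q | p) is T, p is T. ✓
6: <>(q | p) is F, p is T. ✓
7: <>(q | p) is T, p is T. ✓
Satisfying worlds: {1, 2, 3, 4, 5, 6, 7}.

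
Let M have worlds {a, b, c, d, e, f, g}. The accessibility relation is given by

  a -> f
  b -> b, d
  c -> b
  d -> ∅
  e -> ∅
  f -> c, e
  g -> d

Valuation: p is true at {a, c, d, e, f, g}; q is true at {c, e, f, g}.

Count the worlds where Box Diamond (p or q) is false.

3

a: successors {f}; Diamond (p or q) there: f:T. ✓
b: successors {b, d}; Diamond (p or q) there: b:T, d:F. ✗
c: successors {b}; Diamond (p or q) there: b:T. ✓
d: no successors, so Box Diamond (p or q) holds vacuously. ✓
e: no successors, so Box Diamond (p or q) holds vacuously. ✓
f: successors {c, e}; Diamond (p or q) there: c:F, e:F. ✗
g: successors {d}; Diamond (p or q) there: d:F. ✗
Satisfying worlds: {a, c, d, e}.
So Box Diamond (p or q) fails at the other 3 worlds.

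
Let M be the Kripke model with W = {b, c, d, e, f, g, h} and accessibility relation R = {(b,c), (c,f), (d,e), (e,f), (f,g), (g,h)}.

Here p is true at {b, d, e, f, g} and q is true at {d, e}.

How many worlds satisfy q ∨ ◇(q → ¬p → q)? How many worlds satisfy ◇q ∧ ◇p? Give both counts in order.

For q ∨ ◇(q → ¬p → q):
b: q is F, ◇(q → ¬p → q) is T. ✓
c: q is F, ◇(q → ¬p → q) is T. ✓
d: q is T, ◇(q → ¬p → q) is T. ✓
e: q is T, ◇(q → ¬p → q) is T. ✓
f: q is F, ◇(q → ¬p → q) is T. ✓
g: q is F, ◇(q → ¬p → q) is T. ✓
h: q is F, ◇(q → ¬p → q) is F. ✗
— 6 worlds.
For ◇q ∧ ◇p:
b: ◇q is F, ◇p is F. ✗
c: ◇q is F, ◇p is T. ✗
d: ◇q is T, ◇p is T. ✓
e: ◇q is F, ◇p is T. ✗
f: ◇q is F, ◇p is T. ✗
g: ◇q is F, ◇p is F. ✗
h: ◇q is F, ◇p is F. ✗
— 1 world.

6 and 1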